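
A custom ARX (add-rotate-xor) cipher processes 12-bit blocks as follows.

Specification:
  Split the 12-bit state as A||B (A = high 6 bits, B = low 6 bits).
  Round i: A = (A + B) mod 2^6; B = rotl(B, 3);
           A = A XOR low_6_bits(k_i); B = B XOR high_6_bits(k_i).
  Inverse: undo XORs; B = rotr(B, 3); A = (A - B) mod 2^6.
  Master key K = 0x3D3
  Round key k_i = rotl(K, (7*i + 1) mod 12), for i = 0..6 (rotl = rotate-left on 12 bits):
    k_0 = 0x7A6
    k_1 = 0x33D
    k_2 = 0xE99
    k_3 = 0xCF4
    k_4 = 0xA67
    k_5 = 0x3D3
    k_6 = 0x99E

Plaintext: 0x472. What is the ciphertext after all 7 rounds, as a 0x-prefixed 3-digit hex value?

s_0 = plaintext = 0x472
s_1 = Round(s_0, k_0) = 0x948
s_2 = Round(s_1, k_1) = 0x40D
s_3 = Round(s_2, k_2) = 0x113
s_4 = Round(s_3, k_3) = 0x8E9
s_5 = Round(s_4, k_4) = 0xAE4
s_6 = Round(s_5, k_5) = 0x72B
s_7 = Round(s_6, k_6) = 0x67B

0x67B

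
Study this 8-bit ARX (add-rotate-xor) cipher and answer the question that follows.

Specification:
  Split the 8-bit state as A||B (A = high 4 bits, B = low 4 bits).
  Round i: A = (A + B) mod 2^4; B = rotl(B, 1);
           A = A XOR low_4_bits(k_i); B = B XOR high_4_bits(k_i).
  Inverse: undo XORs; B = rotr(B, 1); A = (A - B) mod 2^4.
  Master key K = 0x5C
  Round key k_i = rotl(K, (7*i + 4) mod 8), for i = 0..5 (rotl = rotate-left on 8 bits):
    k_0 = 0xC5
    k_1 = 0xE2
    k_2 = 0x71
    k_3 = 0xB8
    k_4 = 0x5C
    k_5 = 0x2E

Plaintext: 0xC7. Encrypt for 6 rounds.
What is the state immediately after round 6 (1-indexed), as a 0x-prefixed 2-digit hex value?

s_0 = plaintext = 0xC7
s_1 = Round(s_0, k_0) = 0x62
s_2 = Round(s_1, k_1) = 0xAA
s_3 = Round(s_2, k_2) = 0x52
s_4 = Round(s_3, k_3) = 0xFF
s_5 = Round(s_4, k_4) = 0x2A
s_6 = Round(s_5, k_5) = 0x27

0x27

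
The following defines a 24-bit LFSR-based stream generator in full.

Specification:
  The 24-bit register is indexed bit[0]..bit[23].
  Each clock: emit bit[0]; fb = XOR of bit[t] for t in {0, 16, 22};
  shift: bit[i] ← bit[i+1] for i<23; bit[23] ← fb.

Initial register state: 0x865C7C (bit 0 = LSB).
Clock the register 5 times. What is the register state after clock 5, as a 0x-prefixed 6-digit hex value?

0xC432E3

reg_0 = 0x865C7C
clock 1: out=0, reg = 0x432E3E
clock 2: out=0, reg = 0x21971F
clock 3: out=1, reg = 0x10CB8F
clock 4: out=1, reg = 0x8865C7
clock 5: out=1, reg = 0xC432E3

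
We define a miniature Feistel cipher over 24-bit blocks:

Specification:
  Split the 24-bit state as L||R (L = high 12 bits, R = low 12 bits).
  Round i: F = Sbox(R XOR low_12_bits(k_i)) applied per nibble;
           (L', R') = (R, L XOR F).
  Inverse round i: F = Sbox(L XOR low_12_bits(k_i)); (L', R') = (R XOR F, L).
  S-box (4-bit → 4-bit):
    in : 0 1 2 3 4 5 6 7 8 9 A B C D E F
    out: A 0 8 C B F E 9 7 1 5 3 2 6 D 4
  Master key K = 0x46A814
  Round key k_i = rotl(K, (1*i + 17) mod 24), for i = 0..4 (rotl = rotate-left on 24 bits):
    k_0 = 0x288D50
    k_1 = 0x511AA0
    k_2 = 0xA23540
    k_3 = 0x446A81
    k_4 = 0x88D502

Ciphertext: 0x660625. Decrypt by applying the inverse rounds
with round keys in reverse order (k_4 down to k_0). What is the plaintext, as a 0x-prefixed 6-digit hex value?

s_0 = ciphertext = 0x660625
s_1 = InvRound(s_0, k_4) = 0xACD660
s_2 = InvRound(s_1, k_3) = 0xCD2ACD
s_3 = InvRound(s_2, k_2) = 0xBD5CD2
s_4 = InvRound(s_3, k_1) = 0xC4DBD5
s_5 = InvRound(s_4, k_0) = 0xBD3C4D

0xBD3C4D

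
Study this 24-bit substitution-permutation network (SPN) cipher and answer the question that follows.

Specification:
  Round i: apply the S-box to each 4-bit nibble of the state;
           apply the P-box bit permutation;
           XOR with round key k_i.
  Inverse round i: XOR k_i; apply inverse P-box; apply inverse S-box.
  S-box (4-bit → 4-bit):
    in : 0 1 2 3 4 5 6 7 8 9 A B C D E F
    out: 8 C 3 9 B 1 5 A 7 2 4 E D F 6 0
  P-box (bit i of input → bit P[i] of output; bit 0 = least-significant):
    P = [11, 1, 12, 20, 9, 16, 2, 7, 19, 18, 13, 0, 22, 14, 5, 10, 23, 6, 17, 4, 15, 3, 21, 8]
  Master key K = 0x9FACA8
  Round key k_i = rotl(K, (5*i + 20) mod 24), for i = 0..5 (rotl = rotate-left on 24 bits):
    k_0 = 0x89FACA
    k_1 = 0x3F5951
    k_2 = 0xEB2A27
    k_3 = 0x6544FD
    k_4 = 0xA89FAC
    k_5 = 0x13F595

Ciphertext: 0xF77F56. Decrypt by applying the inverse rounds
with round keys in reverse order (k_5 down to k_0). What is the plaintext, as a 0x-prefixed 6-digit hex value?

0x037CFF

s_0 = ciphertext = 0xF77F56
s_1 = InvRound(s_0, k_5) = 0x625732
s_2 = InvRound(s_1, k_4) = 0x2C2512
s_3 = InvRound(s_2, k_3) = 0x798CB9
s_4 = InvRound(s_3, k_2) = 0x2C0AC7
s_5 = InvRound(s_4, k_1) = 0x019FDB
s_6 = InvRound(s_5, k_0) = 0x037CFF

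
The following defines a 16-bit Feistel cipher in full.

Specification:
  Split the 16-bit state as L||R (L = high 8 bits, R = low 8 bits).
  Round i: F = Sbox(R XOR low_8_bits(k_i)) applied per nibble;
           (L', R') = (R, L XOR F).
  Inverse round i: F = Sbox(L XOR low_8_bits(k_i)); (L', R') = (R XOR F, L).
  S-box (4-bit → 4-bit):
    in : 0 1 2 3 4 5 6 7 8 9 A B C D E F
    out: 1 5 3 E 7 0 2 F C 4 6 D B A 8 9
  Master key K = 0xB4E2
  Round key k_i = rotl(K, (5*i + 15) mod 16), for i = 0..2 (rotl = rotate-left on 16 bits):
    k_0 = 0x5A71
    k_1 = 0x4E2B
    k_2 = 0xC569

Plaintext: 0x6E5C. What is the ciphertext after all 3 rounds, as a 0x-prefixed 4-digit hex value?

s_0 = plaintext = 0x6E5C
s_1 = Round(s_0, k_0) = 0x5C54
s_2 = Round(s_1, k_1) = 0x54A5
s_3 = Round(s_2, k_2) = 0xA5EF

0xA5EF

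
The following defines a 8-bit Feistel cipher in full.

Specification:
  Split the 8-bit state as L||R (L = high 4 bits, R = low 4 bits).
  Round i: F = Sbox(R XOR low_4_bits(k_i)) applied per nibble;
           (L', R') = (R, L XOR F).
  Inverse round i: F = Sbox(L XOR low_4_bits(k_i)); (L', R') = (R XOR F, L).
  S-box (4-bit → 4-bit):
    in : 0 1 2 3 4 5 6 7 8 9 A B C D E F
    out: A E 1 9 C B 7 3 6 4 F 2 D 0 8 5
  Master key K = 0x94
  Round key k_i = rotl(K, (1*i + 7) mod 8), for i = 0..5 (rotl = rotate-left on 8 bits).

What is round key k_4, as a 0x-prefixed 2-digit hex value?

0xA4

K = 0x94
k_0 = rotl(K, (1*0+7) mod 8) = rotl(K, 7) = 0x4A
k_1 = rotl(K, (1*1+7) mod 8) = rotl(K, 0) = 0x94
k_2 = rotl(K, (1*2+7) mod 8) = rotl(K, 1) = 0x29
k_3 = rotl(K, (1*3+7) mod 8) = rotl(K, 2) = 0x52
k_4 = rotl(K, (1*4+7) mod 8) = rotl(K, 3) = 0xA4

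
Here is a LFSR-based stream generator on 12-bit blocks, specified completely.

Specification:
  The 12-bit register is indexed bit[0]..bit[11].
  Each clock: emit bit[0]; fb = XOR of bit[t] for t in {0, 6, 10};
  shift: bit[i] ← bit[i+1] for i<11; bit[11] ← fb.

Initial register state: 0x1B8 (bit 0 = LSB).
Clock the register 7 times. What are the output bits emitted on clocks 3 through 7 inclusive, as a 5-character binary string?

reg_0 = 0x1B8
clock 1: out=0, reg = 0x0DC
clock 2: out=0, reg = 0x86E
clock 3: out=0, reg = 0xC37
clock 4: out=1, reg = 0x61B
clock 5: out=1, reg = 0x30D
clock 6: out=1, reg = 0x986
clock 7: out=0, reg = 0x4C3

01110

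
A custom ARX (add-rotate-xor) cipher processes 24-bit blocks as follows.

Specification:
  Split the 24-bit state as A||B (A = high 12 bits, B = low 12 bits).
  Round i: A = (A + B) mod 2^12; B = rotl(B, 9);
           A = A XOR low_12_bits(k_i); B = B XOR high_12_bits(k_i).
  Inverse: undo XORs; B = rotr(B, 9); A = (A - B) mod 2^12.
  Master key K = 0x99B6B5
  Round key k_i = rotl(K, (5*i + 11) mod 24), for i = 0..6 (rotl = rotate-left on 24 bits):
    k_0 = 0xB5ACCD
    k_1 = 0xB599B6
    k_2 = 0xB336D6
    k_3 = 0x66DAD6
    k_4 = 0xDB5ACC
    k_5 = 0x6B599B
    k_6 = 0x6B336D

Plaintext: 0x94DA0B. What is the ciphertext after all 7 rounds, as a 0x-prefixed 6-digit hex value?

0x19FCD0

s_0 = plaintext = 0x94DA0B
s_1 = Round(s_0, k_0) = 0xF95C1B
s_2 = Round(s_1, k_1) = 0x206CDA
s_3 = Round(s_2, k_2) = 0x836EA8
s_4 = Round(s_3, k_3) = 0xC087B8
s_5 = Round(s_4, k_4) = 0x90CD42
s_6 = Round(s_5, k_5) = 0xFD531D
s_7 = Round(s_6, k_6) = 0x19FCD0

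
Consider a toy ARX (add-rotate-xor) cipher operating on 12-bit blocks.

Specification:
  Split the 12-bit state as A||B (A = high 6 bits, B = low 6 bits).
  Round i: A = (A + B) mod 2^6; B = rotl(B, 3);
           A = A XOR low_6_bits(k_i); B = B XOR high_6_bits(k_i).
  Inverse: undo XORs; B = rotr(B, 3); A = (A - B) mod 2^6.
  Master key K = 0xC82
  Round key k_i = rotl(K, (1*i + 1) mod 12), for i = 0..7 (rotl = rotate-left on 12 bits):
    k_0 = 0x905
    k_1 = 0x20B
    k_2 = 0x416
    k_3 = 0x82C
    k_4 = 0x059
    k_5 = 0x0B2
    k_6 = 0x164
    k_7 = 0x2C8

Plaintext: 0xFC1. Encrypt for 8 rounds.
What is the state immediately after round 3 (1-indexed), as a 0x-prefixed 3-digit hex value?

0xC7D

s_0 = plaintext = 0xFC1
s_1 = Round(s_0, k_0) = 0x16C
s_2 = Round(s_1, k_1) = 0xEAD
s_3 = Round(s_2, k_2) = 0xC7D
s_4 = Round(s_3, k_3) = 0x08F
s_5 = Round(s_4, k_4) = 0x238
s_6 = Round(s_5, k_5) = 0xC85
s_7 = Round(s_6, k_6) = 0x4ED
s_8 = Round(s_7, k_7) = 0x226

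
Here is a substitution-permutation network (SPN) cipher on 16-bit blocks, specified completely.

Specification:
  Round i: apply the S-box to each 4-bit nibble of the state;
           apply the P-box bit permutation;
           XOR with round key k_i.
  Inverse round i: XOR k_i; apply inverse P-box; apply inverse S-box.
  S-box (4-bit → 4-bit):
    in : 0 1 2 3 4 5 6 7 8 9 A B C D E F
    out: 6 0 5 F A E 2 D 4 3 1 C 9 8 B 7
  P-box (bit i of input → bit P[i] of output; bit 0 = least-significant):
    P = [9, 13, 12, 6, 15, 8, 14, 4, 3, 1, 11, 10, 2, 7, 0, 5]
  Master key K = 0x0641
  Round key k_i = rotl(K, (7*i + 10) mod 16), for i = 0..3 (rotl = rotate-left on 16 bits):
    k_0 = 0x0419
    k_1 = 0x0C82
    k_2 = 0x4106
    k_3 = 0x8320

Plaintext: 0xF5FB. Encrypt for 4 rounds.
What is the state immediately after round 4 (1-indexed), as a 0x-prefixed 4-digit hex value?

0xE4A6

s_0 = plaintext = 0xF5FB
s_1 = Round(s_0, k_0) = 0xD9DE
s_2 = Round(s_1, k_1) = 0x2EF8
s_3 = Round(s_2, k_2) = 0x9409
s_4 = Round(s_3, k_3) = 0xE4A6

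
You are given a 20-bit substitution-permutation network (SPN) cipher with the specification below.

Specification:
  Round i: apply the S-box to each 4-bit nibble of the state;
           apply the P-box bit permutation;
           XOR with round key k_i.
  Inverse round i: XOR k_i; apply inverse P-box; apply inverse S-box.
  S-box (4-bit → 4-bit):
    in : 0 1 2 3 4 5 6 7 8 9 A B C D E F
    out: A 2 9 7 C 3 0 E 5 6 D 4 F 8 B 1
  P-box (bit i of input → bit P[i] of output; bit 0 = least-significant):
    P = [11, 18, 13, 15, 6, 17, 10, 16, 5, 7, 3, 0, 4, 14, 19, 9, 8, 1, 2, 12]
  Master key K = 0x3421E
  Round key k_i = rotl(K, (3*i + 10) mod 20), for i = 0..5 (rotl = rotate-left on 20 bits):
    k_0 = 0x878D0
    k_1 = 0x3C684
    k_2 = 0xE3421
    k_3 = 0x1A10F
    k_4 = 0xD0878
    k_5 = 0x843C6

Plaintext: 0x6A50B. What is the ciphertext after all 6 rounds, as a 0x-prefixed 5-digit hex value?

s_0 = plaintext = 0x6A50B
s_1 = Round(s_0, k_0) = 0x35A60
s_2 = Round(s_1, k_1) = 0x707BB
s_3 = Round(s_2, k_2) = 0xE42AE
s_4 = Round(s_3, k_3) = 0xC3E6C
s_5 = Round(s_4, k_4) = 0x1F1CF
s_6 = Round(s_5, k_5) = 0xB4F14

0xB4F14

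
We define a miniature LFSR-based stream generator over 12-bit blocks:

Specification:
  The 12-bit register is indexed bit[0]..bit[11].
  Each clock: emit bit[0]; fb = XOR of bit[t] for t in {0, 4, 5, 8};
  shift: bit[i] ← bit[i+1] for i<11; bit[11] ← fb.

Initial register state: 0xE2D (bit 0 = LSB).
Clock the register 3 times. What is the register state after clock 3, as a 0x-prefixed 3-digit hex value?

reg_0 = 0xE2D
clock 1: out=1, reg = 0x716
clock 2: out=0, reg = 0x38B
clock 3: out=1, reg = 0x1C5

0x1C5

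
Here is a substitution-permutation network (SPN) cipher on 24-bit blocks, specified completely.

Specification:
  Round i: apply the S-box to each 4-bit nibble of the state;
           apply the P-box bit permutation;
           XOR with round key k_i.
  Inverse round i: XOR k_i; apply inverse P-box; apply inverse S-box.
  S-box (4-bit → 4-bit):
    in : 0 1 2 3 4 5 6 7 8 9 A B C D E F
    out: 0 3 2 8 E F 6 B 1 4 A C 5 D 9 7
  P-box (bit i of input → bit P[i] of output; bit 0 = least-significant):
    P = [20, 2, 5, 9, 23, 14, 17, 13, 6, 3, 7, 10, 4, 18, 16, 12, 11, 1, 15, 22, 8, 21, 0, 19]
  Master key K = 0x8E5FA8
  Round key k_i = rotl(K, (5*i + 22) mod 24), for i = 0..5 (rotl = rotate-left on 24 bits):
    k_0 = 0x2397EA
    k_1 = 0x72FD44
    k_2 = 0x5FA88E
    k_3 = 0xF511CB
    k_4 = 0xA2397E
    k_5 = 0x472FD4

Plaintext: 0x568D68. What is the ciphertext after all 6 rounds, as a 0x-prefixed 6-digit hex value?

0xA7C07F

s_0 = plaintext = 0x568D68
s_1 = Round(s_0, k_0) = 0x195239
s_2 = Round(s_1, k_1) = 0x574C7C
s_3 = Round(s_2, k_2) = 0xA2D16D
s_4 = Round(s_3, k_3) = 0xCE43B1
s_5 = Round(s_4, k_4) = 0xF5047B
s_6 = Round(s_5, k_5) = 0xA7C07F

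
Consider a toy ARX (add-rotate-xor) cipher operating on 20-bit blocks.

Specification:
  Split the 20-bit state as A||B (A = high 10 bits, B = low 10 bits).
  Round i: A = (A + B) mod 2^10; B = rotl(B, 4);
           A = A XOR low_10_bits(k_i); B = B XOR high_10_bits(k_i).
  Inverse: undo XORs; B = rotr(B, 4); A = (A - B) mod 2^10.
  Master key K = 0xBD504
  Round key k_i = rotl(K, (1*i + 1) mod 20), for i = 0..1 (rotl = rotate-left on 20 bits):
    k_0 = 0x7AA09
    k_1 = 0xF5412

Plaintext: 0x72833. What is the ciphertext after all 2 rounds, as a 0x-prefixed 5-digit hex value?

0xB727E

s_0 = plaintext = 0x72833
s_1 = Round(s_0, k_0) = 0xFD2DA
s_2 = Round(s_1, k_1) = 0xB727E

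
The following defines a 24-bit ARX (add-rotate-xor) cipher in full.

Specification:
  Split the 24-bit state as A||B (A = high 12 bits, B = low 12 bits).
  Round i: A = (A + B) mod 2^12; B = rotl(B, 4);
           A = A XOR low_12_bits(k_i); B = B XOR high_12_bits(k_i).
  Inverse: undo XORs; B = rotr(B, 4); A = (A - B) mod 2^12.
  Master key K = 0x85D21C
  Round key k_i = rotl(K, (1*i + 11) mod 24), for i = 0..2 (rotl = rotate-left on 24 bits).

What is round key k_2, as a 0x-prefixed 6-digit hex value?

K = 0x85D21C
k_0 = rotl(K, (1*0+11) mod 24) = rotl(K, 11) = 0x90E42E
k_1 = rotl(K, (1*1+11) mod 24) = rotl(K, 12) = 0x21C85D
k_2 = rotl(K, (1*2+11) mod 24) = rotl(K, 13) = 0x4390BA

0x4390BA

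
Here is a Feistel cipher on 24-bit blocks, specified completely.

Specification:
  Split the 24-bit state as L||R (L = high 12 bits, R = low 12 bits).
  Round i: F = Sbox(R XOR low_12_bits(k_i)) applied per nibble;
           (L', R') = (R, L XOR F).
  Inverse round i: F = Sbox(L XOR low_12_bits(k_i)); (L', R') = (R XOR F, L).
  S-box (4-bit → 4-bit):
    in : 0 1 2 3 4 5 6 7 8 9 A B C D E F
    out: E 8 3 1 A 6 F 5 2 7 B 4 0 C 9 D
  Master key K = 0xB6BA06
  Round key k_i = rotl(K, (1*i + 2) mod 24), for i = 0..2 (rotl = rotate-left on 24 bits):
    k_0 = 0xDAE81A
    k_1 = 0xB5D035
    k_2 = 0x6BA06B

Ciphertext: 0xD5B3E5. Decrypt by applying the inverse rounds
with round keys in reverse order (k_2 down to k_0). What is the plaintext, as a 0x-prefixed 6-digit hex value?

s_0 = ciphertext = 0xD5B3E5
s_1 = InvRound(s_0, k_2) = 0xFFBD5B
s_2 = InvRound(s_1, k_1) = 0x052FFB
s_3 = InvRound(s_2, k_0) = 0xD59052

0xD59052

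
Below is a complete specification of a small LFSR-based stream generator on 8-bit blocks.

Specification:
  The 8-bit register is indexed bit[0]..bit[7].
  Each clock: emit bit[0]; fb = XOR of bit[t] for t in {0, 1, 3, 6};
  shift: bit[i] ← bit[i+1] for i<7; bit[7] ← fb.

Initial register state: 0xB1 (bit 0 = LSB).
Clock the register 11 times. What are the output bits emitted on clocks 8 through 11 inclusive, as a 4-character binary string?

1100

reg_0 = 0xB1
clock 1: out=1, reg = 0xD8
clock 2: out=0, reg = 0x6C
clock 3: out=0, reg = 0x36
clock 4: out=0, reg = 0x9B
clock 5: out=1, reg = 0xCD
clock 6: out=1, reg = 0xE6
clock 7: out=0, reg = 0x73
clock 8: out=1, reg = 0xB9
clock 9: out=1, reg = 0x5C
clock 10: out=0, reg = 0x2E
clock 11: out=0, reg = 0x17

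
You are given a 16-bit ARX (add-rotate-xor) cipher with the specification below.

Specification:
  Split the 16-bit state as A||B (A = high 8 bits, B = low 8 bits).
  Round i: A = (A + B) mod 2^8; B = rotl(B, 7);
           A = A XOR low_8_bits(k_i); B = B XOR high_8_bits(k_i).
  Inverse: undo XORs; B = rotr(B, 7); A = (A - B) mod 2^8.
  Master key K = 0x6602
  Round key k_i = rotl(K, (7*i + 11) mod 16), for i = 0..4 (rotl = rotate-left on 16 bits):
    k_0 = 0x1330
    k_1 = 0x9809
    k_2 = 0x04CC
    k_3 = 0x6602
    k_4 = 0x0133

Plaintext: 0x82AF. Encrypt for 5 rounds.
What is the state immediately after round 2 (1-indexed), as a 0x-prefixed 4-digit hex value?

0xCCFA

s_0 = plaintext = 0x82AF
s_1 = Round(s_0, k_0) = 0x01C4
s_2 = Round(s_1, k_1) = 0xCCFA
s_3 = Round(s_2, k_2) = 0x0A79
s_4 = Round(s_3, k_3) = 0x81DA
s_5 = Round(s_4, k_4) = 0x686C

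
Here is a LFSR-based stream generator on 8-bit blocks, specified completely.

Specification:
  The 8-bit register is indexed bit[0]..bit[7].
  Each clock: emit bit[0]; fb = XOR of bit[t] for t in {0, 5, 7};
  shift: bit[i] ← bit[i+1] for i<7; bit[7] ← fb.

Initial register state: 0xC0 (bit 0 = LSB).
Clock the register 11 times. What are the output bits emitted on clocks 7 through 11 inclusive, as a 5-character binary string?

reg_0 = 0xC0
clock 1: out=0, reg = 0xE0
clock 2: out=0, reg = 0x70
clock 3: out=0, reg = 0xB8
clock 4: out=0, reg = 0x5C
clock 5: out=0, reg = 0x2E
clock 6: out=0, reg = 0x97
clock 7: out=1, reg = 0x4B
clock 8: out=1, reg = 0xA5
clock 9: out=1, reg = 0xD2
clock 10: out=0, reg = 0xE9
clock 11: out=1, reg = 0xF4

11101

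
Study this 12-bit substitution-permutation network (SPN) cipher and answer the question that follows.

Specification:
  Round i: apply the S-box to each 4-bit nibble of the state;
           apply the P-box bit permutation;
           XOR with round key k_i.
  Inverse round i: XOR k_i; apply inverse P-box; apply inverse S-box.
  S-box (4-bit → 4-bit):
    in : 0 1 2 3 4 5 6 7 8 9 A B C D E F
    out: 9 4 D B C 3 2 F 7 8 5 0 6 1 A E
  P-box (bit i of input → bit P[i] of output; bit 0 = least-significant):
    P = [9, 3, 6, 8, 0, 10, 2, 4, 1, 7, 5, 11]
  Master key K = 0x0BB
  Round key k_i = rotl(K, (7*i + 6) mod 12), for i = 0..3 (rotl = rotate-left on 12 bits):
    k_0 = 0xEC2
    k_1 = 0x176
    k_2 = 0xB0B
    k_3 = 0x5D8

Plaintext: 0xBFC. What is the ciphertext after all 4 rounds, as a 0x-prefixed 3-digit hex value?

0xB53

s_0 = plaintext = 0xBFC
s_1 = Round(s_0, k_0) = 0xA9E
s_2 = Round(s_1, k_1) = 0x04C
s_3 = Round(s_2, k_2) = 0x355
s_4 = Round(s_3, k_3) = 0xB53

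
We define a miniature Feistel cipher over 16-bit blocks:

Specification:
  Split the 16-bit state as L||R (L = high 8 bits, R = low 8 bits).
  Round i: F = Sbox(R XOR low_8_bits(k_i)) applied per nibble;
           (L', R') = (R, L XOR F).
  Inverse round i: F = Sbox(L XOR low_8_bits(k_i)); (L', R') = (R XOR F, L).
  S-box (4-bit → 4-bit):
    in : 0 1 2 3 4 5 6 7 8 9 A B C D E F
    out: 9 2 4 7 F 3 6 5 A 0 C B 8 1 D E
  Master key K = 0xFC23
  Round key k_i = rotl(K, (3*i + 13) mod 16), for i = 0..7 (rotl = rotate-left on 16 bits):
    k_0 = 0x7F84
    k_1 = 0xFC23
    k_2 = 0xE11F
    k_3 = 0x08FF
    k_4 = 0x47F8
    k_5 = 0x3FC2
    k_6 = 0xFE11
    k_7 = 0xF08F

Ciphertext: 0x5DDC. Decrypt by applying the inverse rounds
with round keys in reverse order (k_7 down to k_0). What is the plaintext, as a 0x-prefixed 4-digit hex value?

s_0 = ciphertext = 0x5DDC
s_1 = InvRound(s_0, k_7) = 0xC85D
s_2 = InvRound(s_1, k_6) = 0x4DC8
s_3 = InvRound(s_2, k_5) = 0x664D
s_4 = InvRound(s_3, k_4) = 0x4066
s_5 = InvRound(s_4, k_3) = 0xD840
s_6 = InvRound(s_5, k_2) = 0xC5D8
s_7 = InvRound(s_6, k_1) = 0x0EC5
s_8 = InvRound(s_7, k_0) = 0x690E

0x690E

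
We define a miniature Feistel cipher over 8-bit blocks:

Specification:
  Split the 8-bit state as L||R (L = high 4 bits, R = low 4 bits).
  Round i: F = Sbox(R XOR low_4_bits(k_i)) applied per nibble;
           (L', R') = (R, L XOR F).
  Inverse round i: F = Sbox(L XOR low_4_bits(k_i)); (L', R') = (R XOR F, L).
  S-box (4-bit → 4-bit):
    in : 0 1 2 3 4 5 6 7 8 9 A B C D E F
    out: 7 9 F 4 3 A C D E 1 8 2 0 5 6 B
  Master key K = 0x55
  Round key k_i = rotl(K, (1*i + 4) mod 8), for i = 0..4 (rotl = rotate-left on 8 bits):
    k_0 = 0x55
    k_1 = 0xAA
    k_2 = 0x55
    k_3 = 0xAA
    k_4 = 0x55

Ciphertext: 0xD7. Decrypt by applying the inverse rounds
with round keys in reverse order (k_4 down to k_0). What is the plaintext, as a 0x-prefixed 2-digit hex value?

0x7D

s_0 = ciphertext = 0xD7
s_1 = InvRound(s_0, k_4) = 0x9D
s_2 = InvRound(s_1, k_3) = 0x99
s_3 = InvRound(s_2, k_2) = 0x99
s_4 = InvRound(s_3, k_1) = 0xD9
s_5 = InvRound(s_4, k_0) = 0x7D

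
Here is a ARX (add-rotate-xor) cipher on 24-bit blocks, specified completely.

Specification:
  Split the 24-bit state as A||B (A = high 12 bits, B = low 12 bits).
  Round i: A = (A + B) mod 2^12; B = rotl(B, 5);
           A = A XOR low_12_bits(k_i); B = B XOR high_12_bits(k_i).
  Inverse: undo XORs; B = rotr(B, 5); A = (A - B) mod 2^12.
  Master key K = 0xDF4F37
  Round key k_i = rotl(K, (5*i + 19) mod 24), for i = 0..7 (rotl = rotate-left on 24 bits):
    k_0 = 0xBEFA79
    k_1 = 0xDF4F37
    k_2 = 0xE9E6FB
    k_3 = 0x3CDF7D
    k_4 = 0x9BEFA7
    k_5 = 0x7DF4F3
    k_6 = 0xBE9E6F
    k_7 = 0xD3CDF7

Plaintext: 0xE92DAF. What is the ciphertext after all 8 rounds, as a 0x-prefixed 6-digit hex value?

0xE20A34

s_0 = plaintext = 0xE92DAF
s_1 = Round(s_0, k_0) = 0x638E14
s_2 = Round(s_1, k_1) = 0xB7BF68
s_3 = Round(s_2, k_2) = 0xC18380
s_4 = Round(s_3, k_3) = 0x0E53CA
s_5 = Round(s_4, k_4) = 0xB080F9
s_6 = Round(s_5, k_5) = 0x8F28FE
s_7 = Round(s_6, k_6) = 0xF9F438
s_8 = Round(s_7, k_7) = 0xE20A34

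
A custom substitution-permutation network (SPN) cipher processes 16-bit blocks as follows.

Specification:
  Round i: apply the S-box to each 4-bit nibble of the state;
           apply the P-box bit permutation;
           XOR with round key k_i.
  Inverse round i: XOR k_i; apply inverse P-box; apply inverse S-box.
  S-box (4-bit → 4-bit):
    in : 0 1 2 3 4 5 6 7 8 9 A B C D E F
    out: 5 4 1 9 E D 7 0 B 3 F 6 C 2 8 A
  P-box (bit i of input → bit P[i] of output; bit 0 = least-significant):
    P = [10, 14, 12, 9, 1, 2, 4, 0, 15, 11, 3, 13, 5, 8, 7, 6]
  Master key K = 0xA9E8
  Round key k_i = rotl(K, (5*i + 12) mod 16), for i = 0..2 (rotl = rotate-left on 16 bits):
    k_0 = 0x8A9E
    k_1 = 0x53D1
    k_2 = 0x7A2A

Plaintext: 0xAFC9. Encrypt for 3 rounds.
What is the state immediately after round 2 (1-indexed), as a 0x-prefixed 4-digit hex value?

s_0 = plaintext = 0xAFC9
s_1 = Round(s_0, k_0) = 0xE76F
s_2 = Round(s_1, k_1) = 0x1187
s_3 = Round(s_2, k_2) = 0x7AA5

0x1187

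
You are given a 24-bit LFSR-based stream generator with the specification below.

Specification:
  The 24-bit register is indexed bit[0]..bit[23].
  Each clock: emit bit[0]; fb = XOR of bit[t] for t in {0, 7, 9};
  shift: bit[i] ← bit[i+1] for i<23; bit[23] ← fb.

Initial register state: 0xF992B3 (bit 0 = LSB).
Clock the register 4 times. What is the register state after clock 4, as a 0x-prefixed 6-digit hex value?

reg_0 = 0xF992B3
clock 1: out=1, reg = 0xFCC959
clock 2: out=1, reg = 0xFE64AC
clock 3: out=0, reg = 0xFF3256
clock 4: out=0, reg = 0xFF992B

0xFF992B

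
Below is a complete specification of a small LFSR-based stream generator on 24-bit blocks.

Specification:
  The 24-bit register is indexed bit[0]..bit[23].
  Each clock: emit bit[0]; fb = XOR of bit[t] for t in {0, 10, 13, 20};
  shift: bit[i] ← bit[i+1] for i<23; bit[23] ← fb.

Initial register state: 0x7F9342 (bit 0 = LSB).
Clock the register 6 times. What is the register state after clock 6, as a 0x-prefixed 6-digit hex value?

reg_0 = 0x7F9342
clock 1: out=0, reg = 0xBFC9A1
clock 2: out=1, reg = 0x5FE4D0
clock 3: out=0, reg = 0xAFF268
clock 4: out=0, reg = 0xD7F934
clock 5: out=0, reg = 0x6BFC9A
clock 6: out=0, reg = 0x35FE4D

0x35FE4D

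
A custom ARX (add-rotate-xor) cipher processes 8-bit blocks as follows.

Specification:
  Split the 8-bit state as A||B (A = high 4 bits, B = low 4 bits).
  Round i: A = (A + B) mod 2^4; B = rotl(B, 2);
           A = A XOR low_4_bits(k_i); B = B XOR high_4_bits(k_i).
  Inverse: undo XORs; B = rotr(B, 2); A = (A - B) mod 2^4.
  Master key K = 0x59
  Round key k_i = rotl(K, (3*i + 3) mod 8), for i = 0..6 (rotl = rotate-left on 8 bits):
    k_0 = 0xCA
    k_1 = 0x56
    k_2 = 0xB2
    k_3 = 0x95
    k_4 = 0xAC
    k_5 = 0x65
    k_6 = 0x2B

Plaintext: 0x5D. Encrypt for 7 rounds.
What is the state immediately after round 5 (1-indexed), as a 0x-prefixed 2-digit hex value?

s_0 = plaintext = 0x5D
s_1 = Round(s_0, k_0) = 0x8B
s_2 = Round(s_1, k_1) = 0x5B
s_3 = Round(s_2, k_2) = 0x25
s_4 = Round(s_3, k_3) = 0x2C
s_5 = Round(s_4, k_4) = 0x29
s_6 = Round(s_5, k_5) = 0xE0
s_7 = Round(s_6, k_6) = 0x52

0x29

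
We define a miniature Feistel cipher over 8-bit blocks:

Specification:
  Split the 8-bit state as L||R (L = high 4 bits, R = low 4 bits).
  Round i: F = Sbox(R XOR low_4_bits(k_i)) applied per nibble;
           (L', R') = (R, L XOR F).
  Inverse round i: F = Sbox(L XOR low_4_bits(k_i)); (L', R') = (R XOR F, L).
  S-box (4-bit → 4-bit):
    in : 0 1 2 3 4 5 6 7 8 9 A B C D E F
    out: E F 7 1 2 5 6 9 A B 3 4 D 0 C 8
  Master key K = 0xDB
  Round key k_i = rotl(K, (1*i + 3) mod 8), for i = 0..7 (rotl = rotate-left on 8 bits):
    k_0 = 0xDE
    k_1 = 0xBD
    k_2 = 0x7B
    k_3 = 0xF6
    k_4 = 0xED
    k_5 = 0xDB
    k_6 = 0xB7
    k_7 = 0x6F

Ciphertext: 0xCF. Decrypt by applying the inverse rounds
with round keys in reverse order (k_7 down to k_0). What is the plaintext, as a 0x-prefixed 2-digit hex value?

s_0 = ciphertext = 0xCF
s_1 = InvRound(s_0, k_7) = 0xEC
s_2 = InvRound(s_1, k_6) = 0x7E
s_3 = InvRound(s_2, k_5) = 0x37
s_4 = InvRound(s_3, k_4) = 0xB3
s_5 = InvRound(s_4, k_3) = 0x3B
s_6 = InvRound(s_5, k_2) = 0x13
s_7 = InvRound(s_6, k_1) = 0xE1
s_8 = InvRound(s_7, k_0) = 0xFE

0xFE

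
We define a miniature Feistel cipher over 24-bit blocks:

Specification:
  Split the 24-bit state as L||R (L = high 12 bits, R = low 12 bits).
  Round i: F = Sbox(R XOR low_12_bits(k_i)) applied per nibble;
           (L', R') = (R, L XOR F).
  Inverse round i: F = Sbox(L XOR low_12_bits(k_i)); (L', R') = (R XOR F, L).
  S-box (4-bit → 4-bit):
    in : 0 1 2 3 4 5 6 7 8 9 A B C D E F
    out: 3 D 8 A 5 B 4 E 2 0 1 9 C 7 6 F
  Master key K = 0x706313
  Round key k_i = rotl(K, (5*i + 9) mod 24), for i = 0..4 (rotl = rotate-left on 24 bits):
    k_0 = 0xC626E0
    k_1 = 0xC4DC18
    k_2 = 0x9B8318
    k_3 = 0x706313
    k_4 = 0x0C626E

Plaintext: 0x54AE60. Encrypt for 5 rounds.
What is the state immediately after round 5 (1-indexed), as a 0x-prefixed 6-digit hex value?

0xA60054

s_0 = plaintext = 0x54AE60
s_1 = Round(s_0, k_0) = 0xE60769
s_2 = Round(s_1, k_1) = 0x76978D
s_3 = Round(s_2, k_2) = 0x78D262
s_4 = Round(s_3, k_3) = 0x262A60
s_5 = Round(s_4, k_4) = 0xA60054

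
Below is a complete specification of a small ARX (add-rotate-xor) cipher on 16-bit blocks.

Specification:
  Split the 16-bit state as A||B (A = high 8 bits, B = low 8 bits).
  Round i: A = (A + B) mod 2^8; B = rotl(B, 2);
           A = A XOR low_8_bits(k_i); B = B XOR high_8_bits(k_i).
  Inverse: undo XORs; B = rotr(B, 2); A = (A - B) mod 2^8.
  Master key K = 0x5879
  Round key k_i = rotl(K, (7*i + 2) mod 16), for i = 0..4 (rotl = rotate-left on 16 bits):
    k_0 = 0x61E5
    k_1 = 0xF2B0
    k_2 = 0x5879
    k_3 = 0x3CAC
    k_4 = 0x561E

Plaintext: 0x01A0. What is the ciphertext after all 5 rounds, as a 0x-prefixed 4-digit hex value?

s_0 = plaintext = 0x01A0
s_1 = Round(s_0, k_0) = 0x44E3
s_2 = Round(s_1, k_1) = 0x977D
s_3 = Round(s_2, k_2) = 0x6DAD
s_4 = Round(s_3, k_3) = 0xB68A
s_5 = Round(s_4, k_4) = 0x5E7C

0x5E7C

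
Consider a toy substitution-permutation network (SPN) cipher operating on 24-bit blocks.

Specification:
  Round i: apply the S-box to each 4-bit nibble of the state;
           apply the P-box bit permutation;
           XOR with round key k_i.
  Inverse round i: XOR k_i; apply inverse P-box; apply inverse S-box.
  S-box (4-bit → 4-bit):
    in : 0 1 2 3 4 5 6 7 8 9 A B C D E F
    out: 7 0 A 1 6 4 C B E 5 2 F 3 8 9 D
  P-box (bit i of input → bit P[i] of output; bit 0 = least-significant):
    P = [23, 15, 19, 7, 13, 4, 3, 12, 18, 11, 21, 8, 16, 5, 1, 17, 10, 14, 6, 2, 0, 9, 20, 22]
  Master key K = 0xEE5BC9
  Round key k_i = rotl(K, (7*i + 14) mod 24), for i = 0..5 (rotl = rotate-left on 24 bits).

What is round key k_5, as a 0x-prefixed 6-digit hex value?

K = 0xEE5BC9
k_0 = rotl(K, (7*0+14) mod 24) = rotl(K, 14) = 0xF27B96
k_1 = rotl(K, (7*1+14) mod 24) = rotl(K, 21) = 0x3DCB79
k_2 = rotl(K, (7*2+14) mod 24) = rotl(K, 4) = 0xE5BC9E
k_3 = rotl(K, (7*3+14) mod 24) = rotl(K, 11) = 0xDE4F72
k_4 = rotl(K, (7*4+14) mod 24) = rotl(K, 18) = 0x27B96F
k_5 = rotl(K, (7*5+14) mod 24) = rotl(K, 1) = 0xDCB793

0xDCB793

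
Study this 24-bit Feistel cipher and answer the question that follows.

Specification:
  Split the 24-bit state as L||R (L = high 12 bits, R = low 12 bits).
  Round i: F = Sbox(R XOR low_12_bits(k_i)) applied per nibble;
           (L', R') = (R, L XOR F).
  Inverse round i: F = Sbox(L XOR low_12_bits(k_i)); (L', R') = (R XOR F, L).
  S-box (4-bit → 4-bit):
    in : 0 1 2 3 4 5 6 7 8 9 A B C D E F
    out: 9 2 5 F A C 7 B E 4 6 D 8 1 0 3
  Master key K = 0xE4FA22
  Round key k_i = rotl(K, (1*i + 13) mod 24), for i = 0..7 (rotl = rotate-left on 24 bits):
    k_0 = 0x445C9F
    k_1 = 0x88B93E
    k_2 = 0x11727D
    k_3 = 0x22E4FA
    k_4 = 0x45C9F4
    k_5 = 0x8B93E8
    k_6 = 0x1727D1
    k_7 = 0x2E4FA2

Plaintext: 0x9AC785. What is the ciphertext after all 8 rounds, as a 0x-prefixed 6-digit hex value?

s_0 = plaintext = 0x9AC785
s_1 = Round(s_0, k_0) = 0x78548A
s_2 = Round(s_1, k_1) = 0x48A65F
s_3 = Round(s_2, k_2) = 0x65FEDF
s_4 = Round(s_3, k_3) = 0xEDF003
s_5 = Round(s_4, k_4) = 0x003AE4
s_6 = Round(s_5, k_5) = 0xAE449B
s_7 = Round(s_6, k_6) = 0x49B542
s_8 = Round(s_7, k_7) = 0x542292

0x542292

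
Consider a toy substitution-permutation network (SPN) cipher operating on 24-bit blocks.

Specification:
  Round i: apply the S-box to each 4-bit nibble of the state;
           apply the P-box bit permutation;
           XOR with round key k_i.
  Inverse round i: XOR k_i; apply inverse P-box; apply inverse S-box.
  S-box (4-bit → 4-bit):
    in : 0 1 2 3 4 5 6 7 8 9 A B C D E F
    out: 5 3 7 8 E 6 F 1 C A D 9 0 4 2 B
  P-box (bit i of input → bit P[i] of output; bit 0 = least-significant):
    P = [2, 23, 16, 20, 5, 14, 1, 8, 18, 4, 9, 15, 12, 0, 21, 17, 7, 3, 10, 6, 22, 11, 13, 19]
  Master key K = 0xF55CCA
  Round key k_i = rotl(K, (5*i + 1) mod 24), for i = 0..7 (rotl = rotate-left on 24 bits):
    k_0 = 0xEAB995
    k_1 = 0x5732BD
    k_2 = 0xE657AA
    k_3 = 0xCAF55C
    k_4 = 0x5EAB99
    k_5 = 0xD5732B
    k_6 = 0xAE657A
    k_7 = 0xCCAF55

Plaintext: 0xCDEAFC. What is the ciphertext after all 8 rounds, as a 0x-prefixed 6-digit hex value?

0x3C07E6

s_0 = plaintext = 0xCDEAFC
s_1 = Round(s_0, k_0) = 0xEE7EB4
s_2 = Round(s_1, k_1) = 0xC62B85
s_3 = Round(s_2, k_2) = 0x43C261
s_4 = Round(s_3, k_3) = 0x469E2A
s_5 = Round(s_4, k_4) = 0x45C766
s_6 = Round(s_5, k_5) = 0x481E05
s_7 = Round(s_6, k_6) = 0x275909
s_8 = Round(s_7, k_7) = 0x3C07E6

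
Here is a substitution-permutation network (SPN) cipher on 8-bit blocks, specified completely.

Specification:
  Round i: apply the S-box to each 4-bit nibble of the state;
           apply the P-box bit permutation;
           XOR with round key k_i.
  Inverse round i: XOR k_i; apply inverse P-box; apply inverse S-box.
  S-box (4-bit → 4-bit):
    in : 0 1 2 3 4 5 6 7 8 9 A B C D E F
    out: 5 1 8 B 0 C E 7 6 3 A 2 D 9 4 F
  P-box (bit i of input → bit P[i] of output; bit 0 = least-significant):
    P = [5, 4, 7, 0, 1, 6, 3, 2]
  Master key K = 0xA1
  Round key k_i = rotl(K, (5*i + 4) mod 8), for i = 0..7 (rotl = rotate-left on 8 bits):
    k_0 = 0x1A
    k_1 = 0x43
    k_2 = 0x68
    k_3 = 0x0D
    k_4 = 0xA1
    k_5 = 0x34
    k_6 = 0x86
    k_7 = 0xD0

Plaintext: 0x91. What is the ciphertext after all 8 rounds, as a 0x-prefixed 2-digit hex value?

s_0 = plaintext = 0x91
s_1 = Round(s_0, k_0) = 0x78
s_2 = Round(s_1, k_1) = 0x99
s_3 = Round(s_2, k_2) = 0x1A
s_4 = Round(s_3, k_3) = 0x1E
s_5 = Round(s_4, k_4) = 0x23
s_6 = Round(s_5, k_5) = 0x01
s_7 = Round(s_6, k_6) = 0xAC
s_8 = Round(s_7, k_7) = 0x35

0x35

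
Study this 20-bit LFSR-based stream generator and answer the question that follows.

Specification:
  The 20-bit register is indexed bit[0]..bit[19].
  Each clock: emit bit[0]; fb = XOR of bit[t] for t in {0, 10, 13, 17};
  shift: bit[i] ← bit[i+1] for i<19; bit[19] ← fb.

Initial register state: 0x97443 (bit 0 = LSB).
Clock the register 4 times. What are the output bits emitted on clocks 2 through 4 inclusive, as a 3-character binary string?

reg_0 = 0x97443
clock 1: out=1, reg = 0xCBA21
clock 2: out=1, reg = 0x65D10
clock 3: out=0, reg = 0x32E88
clock 4: out=0, reg = 0x99744

100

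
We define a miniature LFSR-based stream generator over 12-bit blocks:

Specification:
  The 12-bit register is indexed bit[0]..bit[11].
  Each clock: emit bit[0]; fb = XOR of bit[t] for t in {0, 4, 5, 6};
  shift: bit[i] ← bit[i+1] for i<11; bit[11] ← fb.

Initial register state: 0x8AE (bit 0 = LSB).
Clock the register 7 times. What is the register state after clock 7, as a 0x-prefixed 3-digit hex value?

reg_0 = 0x8AE
clock 1: out=0, reg = 0xC57
clock 2: out=1, reg = 0xE2B
clock 3: out=1, reg = 0x715
clock 4: out=1, reg = 0x38A
clock 5: out=0, reg = 0x1C5
clock 6: out=1, reg = 0x0E2
clock 7: out=0, reg = 0x071

0x071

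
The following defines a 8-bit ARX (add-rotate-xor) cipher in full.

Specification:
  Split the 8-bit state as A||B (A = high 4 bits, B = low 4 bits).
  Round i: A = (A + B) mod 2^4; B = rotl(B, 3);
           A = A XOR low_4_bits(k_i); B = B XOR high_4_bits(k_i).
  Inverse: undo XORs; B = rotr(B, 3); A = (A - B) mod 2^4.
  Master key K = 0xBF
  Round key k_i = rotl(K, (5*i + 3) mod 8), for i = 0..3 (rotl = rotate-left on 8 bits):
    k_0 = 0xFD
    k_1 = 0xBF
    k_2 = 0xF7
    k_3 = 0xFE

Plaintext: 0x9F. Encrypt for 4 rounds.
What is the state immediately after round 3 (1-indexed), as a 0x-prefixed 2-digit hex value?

s_0 = plaintext = 0x9F
s_1 = Round(s_0, k_0) = 0x50
s_2 = Round(s_1, k_1) = 0xAB
s_3 = Round(s_2, k_2) = 0x22
s_4 = Round(s_3, k_3) = 0xAE

0x22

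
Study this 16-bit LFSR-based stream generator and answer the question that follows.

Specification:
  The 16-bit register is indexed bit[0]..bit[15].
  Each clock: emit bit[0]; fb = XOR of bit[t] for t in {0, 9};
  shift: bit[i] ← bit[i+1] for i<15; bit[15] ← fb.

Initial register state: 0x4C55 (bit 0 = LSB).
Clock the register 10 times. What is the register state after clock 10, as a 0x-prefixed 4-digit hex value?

0x7CD3

reg_0 = 0x4C55
clock 1: out=1, reg = 0xA62A
clock 2: out=0, reg = 0xD315
clock 3: out=1, reg = 0x698A
clock 4: out=0, reg = 0x34C5
clock 5: out=1, reg = 0x9A62
clock 6: out=0, reg = 0xCD31
clock 7: out=1, reg = 0xE698
clock 8: out=0, reg = 0xF34C
clock 9: out=0, reg = 0xF9A6
clock 10: out=0, reg = 0x7CD3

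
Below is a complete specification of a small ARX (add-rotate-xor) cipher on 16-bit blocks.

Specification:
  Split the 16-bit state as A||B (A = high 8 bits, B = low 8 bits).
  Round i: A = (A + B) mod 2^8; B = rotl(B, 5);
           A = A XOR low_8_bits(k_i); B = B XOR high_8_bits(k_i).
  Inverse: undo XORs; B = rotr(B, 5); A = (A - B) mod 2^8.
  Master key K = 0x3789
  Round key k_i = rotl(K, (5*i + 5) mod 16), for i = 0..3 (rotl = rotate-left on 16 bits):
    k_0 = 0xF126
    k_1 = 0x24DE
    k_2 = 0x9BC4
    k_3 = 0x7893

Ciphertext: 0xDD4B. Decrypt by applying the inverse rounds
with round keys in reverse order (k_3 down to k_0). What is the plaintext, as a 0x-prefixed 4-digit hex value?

s_0 = ciphertext = 0xDD4B
s_1 = InvRound(s_0, k_3) = 0xB599
s_2 = InvRound(s_1, k_2) = 0x6110
s_3 = InvRound(s_2, k_1) = 0x1EA1
s_4 = InvRound(s_3, k_0) = 0xB682

0xB682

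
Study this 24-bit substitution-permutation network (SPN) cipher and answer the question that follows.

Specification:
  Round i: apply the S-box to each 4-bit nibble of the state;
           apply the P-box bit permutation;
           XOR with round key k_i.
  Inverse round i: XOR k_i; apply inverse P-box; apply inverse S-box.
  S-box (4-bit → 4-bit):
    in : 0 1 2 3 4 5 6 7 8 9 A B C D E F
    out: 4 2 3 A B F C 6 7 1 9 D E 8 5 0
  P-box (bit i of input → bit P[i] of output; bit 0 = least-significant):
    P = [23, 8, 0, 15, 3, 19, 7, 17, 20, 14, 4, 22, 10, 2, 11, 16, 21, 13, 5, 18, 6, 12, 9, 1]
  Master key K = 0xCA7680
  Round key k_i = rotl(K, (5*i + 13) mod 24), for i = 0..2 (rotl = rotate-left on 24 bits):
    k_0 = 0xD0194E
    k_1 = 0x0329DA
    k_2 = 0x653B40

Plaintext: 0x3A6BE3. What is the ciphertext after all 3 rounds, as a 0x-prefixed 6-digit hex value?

0x13D62F

s_0 = plaintext = 0x3A6BE3
s_1 = Round(s_0, k_0) = 0xA580D4
s_2 = Round(s_1, k_1) = 0xA584AC
s_3 = Round(s_2, k_2) = 0x13D62F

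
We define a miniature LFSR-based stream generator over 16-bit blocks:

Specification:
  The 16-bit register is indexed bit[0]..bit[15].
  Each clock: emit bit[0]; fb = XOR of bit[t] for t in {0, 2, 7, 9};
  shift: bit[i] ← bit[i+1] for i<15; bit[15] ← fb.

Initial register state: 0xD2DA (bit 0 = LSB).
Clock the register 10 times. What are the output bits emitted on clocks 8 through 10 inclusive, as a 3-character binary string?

101

reg_0 = 0xD2DA
clock 1: out=0, reg = 0x696D
clock 2: out=1, reg = 0x34B6
clock 3: out=0, reg = 0x1A5B
clock 4: out=1, reg = 0x0D2D
clock 5: out=1, reg = 0x0696
clock 6: out=0, reg = 0x834B
clock 7: out=1, reg = 0x41A5
clock 8: out=1, reg = 0xA0D2
clock 9: out=0, reg = 0xD069
clock 10: out=1, reg = 0xE834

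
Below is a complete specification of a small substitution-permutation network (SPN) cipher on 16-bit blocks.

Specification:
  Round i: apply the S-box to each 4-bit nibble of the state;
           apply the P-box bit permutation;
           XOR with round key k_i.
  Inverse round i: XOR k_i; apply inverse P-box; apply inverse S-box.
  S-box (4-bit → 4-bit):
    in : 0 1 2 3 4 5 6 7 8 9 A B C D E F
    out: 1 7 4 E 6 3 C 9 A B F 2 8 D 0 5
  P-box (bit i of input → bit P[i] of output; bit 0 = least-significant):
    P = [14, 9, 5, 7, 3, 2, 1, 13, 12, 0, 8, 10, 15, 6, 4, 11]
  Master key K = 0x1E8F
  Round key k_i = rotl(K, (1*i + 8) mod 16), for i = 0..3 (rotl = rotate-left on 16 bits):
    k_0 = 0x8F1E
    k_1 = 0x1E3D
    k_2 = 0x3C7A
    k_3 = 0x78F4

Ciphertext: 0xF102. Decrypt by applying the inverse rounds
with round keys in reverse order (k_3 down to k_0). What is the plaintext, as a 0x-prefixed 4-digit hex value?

0x61EB

s_0 = ciphertext = 0xF102
s_1 = InvRound(s_0, k_3) = 0xA246
s_2 = InvRound(s_1, k_2) = 0xD754
s_3 = InvRound(s_2, k_1) = 0x940F
s_4 = InvRound(s_3, k_0) = 0x61EB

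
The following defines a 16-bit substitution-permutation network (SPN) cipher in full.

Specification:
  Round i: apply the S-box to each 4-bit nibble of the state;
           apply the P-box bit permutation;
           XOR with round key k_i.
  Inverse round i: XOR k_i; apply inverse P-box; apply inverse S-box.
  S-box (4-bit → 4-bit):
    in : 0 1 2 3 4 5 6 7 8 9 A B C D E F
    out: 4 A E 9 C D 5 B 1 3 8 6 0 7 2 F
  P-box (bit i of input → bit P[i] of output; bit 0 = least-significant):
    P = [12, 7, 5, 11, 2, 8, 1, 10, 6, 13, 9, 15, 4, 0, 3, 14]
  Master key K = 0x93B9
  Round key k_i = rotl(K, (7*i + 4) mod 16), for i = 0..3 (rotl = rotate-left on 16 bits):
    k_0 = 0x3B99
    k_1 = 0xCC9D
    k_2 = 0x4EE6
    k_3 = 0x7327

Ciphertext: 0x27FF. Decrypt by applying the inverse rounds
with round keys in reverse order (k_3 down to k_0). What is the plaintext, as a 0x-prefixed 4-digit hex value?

0x6B5C

s_0 = ciphertext = 0x27FF
s_1 = InvRound(s_0, k_3) = 0x58A9
s_2 = InvRound(s_1, k_2) = 0xB658
s_3 = InvRound(s_2, k_1) = 0x1D87
s_4 = InvRound(s_3, k_0) = 0x6B5C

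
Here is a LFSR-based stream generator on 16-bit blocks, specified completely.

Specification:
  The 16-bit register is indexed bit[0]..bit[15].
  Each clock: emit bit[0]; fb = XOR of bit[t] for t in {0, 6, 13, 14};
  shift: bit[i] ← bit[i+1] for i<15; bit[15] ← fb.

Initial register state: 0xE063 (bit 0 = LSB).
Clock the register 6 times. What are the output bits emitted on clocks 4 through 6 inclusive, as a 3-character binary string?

001

reg_0 = 0xE063
clock 1: out=1, reg = 0x7031
clock 2: out=1, reg = 0xB818
clock 3: out=0, reg = 0xDC0C
clock 4: out=0, reg = 0xEE06
clock 5: out=0, reg = 0x7703
clock 6: out=1, reg = 0xBB81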